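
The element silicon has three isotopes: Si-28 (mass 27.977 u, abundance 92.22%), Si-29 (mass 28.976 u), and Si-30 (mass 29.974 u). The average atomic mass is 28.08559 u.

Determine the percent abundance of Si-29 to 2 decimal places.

Let x and y be the fractions of Si-29 and Si-30. Then x + y = 1 − 0.9222 = 0.0778 and 28.976x + 29.974y = 28.08559 − 0.9222×27.977 = 2.2852006.
Substituting: 28.976x + 29.974(0.0778 − x) = 2.2852006
(28.976 − 29.974)x = -0.0467766  ⇒  x = 0.04687, y = 0.03093
Si-29: 4.69%, Si-30: 3.09%.

4.69%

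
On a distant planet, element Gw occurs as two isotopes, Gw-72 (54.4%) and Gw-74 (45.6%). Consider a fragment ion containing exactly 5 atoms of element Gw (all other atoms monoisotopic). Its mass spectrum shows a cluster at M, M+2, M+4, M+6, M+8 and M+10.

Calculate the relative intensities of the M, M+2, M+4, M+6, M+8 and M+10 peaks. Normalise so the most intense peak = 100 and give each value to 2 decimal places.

14.23 : 59.65 : 100.00 : 83.82 : 35.13 : 5.89

The 5 Gw atoms are independent, so intensities follow the terms of (0.544 + 0.456)^5.
P(M) = 0.544^5 = 0.047642
P(M+2) = 5 × 0.544^4 × 0.456^1 = 0.199678
P(M+4) = 10 × 0.544^3 × 0.456^2 = 0.334754
P(M+6) = 10 × 0.544^2 × 0.456^3 = 0.280603
P(M+8) = 5 × 0.544^1 × 0.456^4 = 0.117606
P(M+10) = 0.456^5 = 0.019716
The M+4 peak is largest (0.334754); scaling to 100 gives 14.23 : 59.65 : 100.00 : 83.82 : 35.13 : 5.89.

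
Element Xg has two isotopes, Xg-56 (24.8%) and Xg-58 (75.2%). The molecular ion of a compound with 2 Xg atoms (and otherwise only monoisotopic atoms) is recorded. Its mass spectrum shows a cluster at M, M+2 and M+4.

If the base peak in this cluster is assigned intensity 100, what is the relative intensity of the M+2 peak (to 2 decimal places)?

Binomial terms of (0.248 + 0.752)^2: M 0.0615, M+2 0.3730, M+4 0.5655 → M+4 is the base peak.
P(M+4) = C(2,2) × 0.248^0 × 0.752^2 = 1 × 1.0000 × 0.565504 = 0.565504 (base)
P(M+2) = C(2,1) × 0.248^1 × 0.752^1 = 2 × 0.2480 × 0.7520 = 0.372992
Relative intensity = 0.372992 / 0.565504 × 100 = 65.96

65.96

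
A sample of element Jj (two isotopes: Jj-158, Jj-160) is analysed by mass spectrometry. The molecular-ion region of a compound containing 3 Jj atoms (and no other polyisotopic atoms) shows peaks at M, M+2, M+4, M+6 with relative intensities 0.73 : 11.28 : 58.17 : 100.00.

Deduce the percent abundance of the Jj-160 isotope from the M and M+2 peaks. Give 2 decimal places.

Let p = fractional abundance of Jj-158. I(M+2)/I(M) = [C(3,1)·p^2·(1−p)] / p^3 = 3·(1−p)/p = 11.28/0.73 = 15.4521
(1−p)/p = 15.4521/3 = 5.1507  ⇒  p = 1/(1 + 5.1507) = 0.1626
Jj-158: 16.26%, Jj-160: 83.74%.

83.74%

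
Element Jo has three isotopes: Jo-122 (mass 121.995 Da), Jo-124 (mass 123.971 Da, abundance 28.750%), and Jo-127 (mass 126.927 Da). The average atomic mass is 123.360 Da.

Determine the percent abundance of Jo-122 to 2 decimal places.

55.09%

The remaining 71.250% is split between Jo-122 (fraction x) and Jo-127 (fraction 0.71250 − x).
Substituting: 121.995x + 126.927(0.71250 − x) = 87.7183375
(121.995 − 126.927)x = -2.71715  ⇒  x = 0.55092, y = 0.16158
Jo-122: 55.09%, Jo-127: 16.16%.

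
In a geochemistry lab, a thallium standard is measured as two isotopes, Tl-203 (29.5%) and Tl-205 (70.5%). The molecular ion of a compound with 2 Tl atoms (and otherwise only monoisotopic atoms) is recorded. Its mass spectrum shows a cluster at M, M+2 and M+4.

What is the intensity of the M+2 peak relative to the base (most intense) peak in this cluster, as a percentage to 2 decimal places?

Term probabilities: M 0.0870, M+2 0.4160, M+4 0.4970. Base peak = M+4.
P(M+4) = C(2,2) × 0.295^0 × 0.705^2 = 1 × 1.0000 × 0.497025 = 0.497025 (base)
P(M+2) = C(2,1) × 0.295^1 × 0.705^1 = 2 × 0.2950 × 0.7050 = 0.415950
Relative intensity = 0.415950 / 0.497025 × 100 = 83.69

83.69%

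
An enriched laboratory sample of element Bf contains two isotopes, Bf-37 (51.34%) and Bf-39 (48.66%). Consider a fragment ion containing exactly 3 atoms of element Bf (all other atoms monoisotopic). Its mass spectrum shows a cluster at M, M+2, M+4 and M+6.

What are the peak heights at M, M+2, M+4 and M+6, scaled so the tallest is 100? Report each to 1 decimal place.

Expanding (0.5134 + 0.4866)^3:
P(M) = 0.5134^3 = 0.135322
P(M+2) = 3 × 0.5134^2 × 0.4866^1 = 0.384773
P(M+4) = 3 × 0.5134^1 × 0.4866^2 = 0.364688
P(M+6) = 0.4866^3 = 0.115217
The M+2 peak is largest (0.384773); scaling to 100 gives 35.2 : 100.0 : 94.8 : 29.9.

35.2 : 100.0 : 94.8 : 29.9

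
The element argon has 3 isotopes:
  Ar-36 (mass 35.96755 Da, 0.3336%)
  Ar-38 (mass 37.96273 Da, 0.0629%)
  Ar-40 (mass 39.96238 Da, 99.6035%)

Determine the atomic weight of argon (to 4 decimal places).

Ar = Σ fᵢ·mᵢ = 0.003336 × 35.96755 + 0.000629 × 37.96273 + 0.996035 × 39.96238
= 0.119988 + 0.023879 + 39.803929 = 39.947796 Da

39.9478 Da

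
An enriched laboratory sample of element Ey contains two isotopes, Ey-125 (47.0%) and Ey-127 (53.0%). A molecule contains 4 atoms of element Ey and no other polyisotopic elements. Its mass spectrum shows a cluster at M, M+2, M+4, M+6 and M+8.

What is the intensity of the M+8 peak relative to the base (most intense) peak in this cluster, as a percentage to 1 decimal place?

21.2%

Binomial terms of (0.470 + 0.530)^4: M 0.0488, M+2 0.2201, M+4 0.3723, M+6 0.2799, M+8 0.0789 → M+4 is the base peak.
P(M+4) = C(4,2) × 0.470^2 × 0.530^2 = 6 × 0.2209 × 0.2809 = 0.372305 (base)
P(M+8) = C(4,4) × 0.470^0 × 0.530^4 = 1 × 1.0000 × 0.07890481 = 0.078905
Relative intensity = 0.078905 / 0.372305 × 100 = 21.2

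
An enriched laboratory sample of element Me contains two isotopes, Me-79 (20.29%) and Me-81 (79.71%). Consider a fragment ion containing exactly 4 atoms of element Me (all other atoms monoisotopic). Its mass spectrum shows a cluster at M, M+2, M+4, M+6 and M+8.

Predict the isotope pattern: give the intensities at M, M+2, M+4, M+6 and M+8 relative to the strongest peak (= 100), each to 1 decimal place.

Each Me atom is independently Me-79 (p = 0.2029) or Me-81 (q = 0.7971); the cluster is the binomial expansion (p + q)^4.
P(M) = 0.2029^4 = 0.001695
P(M+2) = 4 × 0.2029^3 × 0.7971^1 = 0.026633
P(M+4) = 6 × 0.2029^2 × 0.7971^2 = 0.156943
P(M+6) = 4 × 0.2029^1 × 0.7971^3 = 0.411037
P(M+8) = 0.7971^4 = 0.403693
The M+6 peak is largest (0.411037); scaling to 100 gives 0.4 : 6.5 : 38.2 : 100.0 : 98.2.

0.4 : 6.5 : 38.2 : 100.0 : 98.2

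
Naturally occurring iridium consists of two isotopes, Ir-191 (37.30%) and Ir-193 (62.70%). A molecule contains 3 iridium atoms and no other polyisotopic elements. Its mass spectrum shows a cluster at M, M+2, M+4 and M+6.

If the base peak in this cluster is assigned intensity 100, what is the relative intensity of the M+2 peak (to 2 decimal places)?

Binomial terms of (0.3730 + 0.6270)^3: M 0.0519, M+2 0.2617, M+4 0.4399, M+6 0.2465 → M+4 is the base peak.
P(M+4) = C(3,2) × 0.3730^1 × 0.6270^2 = 3 × 0.3730 × 0.393129 = 0.439911 (base)
P(M+2) = C(3,1) × 0.3730^2 × 0.6270^1 = 3 × 0.139129 × 0.6270 = 0.261702
Relative intensity = 0.261702 / 0.439911 × 100 = 59.49

59.49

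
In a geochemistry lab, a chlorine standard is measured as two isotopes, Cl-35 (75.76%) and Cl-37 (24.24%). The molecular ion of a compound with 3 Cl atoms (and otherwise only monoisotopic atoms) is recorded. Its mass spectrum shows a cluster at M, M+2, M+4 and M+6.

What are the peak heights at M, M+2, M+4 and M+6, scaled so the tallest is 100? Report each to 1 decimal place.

100.0 : 96.0 : 30.7 : 3.3

The 3 Cl atoms are independent, so intensities follow the terms of (0.7576 + 0.2424)^3.
P(M) = 0.7576^3 = 0.434830
P(M+2) = 3 × 0.7576^2 × 0.2424^1 = 0.417382
P(M+4) = 3 × 0.7576^1 × 0.2424^2 = 0.133545
P(M+6) = 0.2424^3 = 0.014243
The M peak is largest (0.434830); scaling to 100 gives 100.0 : 96.0 : 30.7 : 3.3.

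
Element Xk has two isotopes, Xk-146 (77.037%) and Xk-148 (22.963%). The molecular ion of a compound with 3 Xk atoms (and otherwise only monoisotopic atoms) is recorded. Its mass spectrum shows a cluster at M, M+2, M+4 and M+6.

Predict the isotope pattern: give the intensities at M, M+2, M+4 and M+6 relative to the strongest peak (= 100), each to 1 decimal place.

Each Xk atom is independently Xk-146 (p = 0.77037) or Xk-148 (q = 0.22963); the cluster is the binomial expansion (p + q)^3.
P(M) = 0.77037^3 = 0.457191
P(M+2) = 3 × 0.77037^2 × 0.22963^1 = 0.408836
P(M+4) = 3 × 0.77037^1 × 0.22963^2 = 0.121865
P(M+6) = 0.22963^3 = 0.012108
The M peak is largest (0.457191); scaling to 100 gives 100.0 : 89.4 : 26.7 : 2.6.

100.0 : 89.4 : 26.7 : 2.6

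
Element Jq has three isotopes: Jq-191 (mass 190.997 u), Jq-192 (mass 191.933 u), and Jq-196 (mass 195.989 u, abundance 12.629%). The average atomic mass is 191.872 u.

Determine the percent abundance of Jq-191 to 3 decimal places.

61.243%

The remaining 87.371% is split between Jq-191 (fraction x) and Jq-192 (fraction 0.87371 − x).
Substituting: 190.997x + 191.933(0.87371 − x) = 167.12054919
(190.997 − 191.933)x = -0.57323224  ⇒  x = 0.61243, y = 0.26128
Jq-191: 61.243%, Jq-192: 26.128%.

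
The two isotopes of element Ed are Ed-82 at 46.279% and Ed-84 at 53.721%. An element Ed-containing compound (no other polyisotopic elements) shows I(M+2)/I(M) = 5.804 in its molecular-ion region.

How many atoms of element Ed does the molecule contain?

5

With n Ed atoms, P(M+2)/P(M) = C(n,1)·p^(n−1)q / p^n = n·q/p = n · 0.53721/0.46279.
n = 5.804 × 0.46279/0.53721 = 5.00 ≈ 5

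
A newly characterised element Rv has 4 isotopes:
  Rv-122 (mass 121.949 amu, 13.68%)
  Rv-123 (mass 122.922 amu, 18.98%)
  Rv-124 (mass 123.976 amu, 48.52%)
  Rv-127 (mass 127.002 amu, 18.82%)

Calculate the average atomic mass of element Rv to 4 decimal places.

124.0682 amu

Average mass = Σ (abundance × isotope mass) = 0.1368 × 121.949 + 0.1898 × 122.922 + 0.4852 × 123.976 + 0.1882 × 127.002
= 16.68262 + 23.33060 + 60.15316 + 23.90178 = 124.06816 amu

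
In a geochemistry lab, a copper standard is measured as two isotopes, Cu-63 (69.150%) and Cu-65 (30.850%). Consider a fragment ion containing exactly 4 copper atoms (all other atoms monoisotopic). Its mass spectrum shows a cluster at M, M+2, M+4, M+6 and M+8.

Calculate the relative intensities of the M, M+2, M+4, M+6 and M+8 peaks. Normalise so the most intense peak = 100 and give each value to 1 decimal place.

Expanding (0.69150 + 0.30850)^4:
P(M) = 0.69150^4 = 0.228649
P(M+2) = 4 × 0.69150^3 × 0.30850^1 = 0.408030
P(M+4) = 6 × 0.69150^2 × 0.30850^2 = 0.273052
P(M+6) = 4 × 0.69150^1 × 0.30850^3 = 0.081212
P(M+8) = 0.30850^4 = 0.009058
The M+2 peak is largest (0.408030); scaling to 100 gives 56.0 : 100.0 : 66.9 : 19.9 : 2.2.

56.0 : 100.0 : 66.9 : 19.9 : 2.2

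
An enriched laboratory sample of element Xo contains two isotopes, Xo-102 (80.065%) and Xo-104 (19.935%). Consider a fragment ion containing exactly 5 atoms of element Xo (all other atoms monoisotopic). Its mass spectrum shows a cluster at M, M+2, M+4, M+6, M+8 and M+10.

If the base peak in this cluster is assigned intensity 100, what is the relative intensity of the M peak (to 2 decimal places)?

80.33

Binomial terms of (0.80065 + 0.19935)^5: M 0.3290, M+2 0.4096, M+4 0.2040, M+6 0.0508, M+8 0.0063, M+10 0.0003 → M+2 is the base peak.
P(M+2) = C(5,1) × 0.80065^4 × 0.19935^1 = 5 × 0.41093282 × 0.19935 = 0.409597 (base)
P(M) = C(5,0) × 0.80065^5 × 0.19935^0 = 1 × 0.32901336 × 1.0000 = 0.329013
Relative intensity = 0.329013 / 0.409597 × 100 = 80.33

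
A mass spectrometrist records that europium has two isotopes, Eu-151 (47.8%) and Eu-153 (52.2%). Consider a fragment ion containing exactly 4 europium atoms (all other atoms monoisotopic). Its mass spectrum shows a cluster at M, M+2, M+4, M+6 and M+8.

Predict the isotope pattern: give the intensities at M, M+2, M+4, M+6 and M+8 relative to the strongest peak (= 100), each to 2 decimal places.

13.98 : 61.05 : 100.00 : 72.80 : 19.88

Expanding (0.478 + 0.522)^4:
P(M) = 0.478^4 = 0.052205
P(M+2) = 4 × 0.478^3 × 0.522^1 = 0.228042
P(M+4) = 6 × 0.478^2 × 0.522^2 = 0.373549
P(M+6) = 4 × 0.478^1 × 0.522^3 = 0.271956
P(M+8) = 0.522^4 = 0.074248
The M+4 peak is largest (0.373549); scaling to 100 gives 13.98 : 61.05 : 100.00 : 72.80 : 19.88.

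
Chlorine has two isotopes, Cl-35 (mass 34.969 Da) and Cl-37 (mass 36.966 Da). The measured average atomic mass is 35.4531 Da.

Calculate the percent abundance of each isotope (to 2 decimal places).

Cl-35: 75.76%, Cl-37: 24.24%

With x = fraction of Cl-35 (so Cl-37 is 1 − x):
34.969·x + 36.966·(1 − x) = 35.4531
(34.969 − 36.966)·x = 35.4531 − 36.966
x = -1.5129 / -1.997 = 0.75759 → 75.76% Cl-35, 24.24% Cl-37.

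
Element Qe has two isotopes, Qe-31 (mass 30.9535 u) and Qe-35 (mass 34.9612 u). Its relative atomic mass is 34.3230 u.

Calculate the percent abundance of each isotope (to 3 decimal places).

With x = fraction of Qe-31 (so Qe-35 is 1 − x):
30.9535·x + 34.9612·(1 − x) = 34.3230
(30.9535 − 34.9612)·x = 34.3230 − 34.9612
x = -0.6382 / -4.0077 = 0.15924 → 15.924% Qe-31, 84.076% Qe-35.

Qe-31: 15.924%, Qe-35: 84.076%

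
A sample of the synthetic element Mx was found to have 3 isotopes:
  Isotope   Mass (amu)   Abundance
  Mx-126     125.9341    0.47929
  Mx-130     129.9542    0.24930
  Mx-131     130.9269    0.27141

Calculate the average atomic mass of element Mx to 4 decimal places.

Weight each isotope mass by its fractional abundance: 0.47929 × 125.9341 + 0.24930 × 129.9542 + 0.27141 × 130.9269
= 60.35895 + 32.39758 + 35.53487 = 128.29140 amu

128.2914 amu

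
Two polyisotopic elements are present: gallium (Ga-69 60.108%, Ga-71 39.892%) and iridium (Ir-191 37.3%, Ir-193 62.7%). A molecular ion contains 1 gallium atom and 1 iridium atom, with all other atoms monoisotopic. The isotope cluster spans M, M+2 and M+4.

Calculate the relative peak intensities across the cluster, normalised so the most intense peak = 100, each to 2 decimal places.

42.65 : 100.00 : 47.58

Gallium pattern (n=1): 0.60108 : 0.39892
Iridium pattern (n=1): 0.3730 : 0.6270
Convolve the two distributions (both contribute in 2-u steps):
  M: 0.60108×0.3730 = 0.224203
  M+2: 0.60108×0.6270 + 0.39892×0.3730 = 0.525674
  M+4: 0.39892×0.6270 = 0.250123
Scale to base peak (0.525674) = 100: 42.65 : 100.00 : 47.58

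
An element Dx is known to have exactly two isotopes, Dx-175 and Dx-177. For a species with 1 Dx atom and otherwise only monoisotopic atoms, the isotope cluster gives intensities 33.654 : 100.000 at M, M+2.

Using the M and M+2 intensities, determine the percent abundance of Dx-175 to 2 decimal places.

25.18%

Let p = fractional abundance of Dx-175. I(M+2)/I(M) = [C(1,1)·p^0·(1−p)] / p^1 = 1·(1−p)/p = 100.000/33.654 = 2.9714
(1−p)/p = 2.9714/1 = 2.9714  ⇒  p = 1/(1 + 2.9714) = 0.2518
Dx-175: 25.18%, Dx-177: 74.82%.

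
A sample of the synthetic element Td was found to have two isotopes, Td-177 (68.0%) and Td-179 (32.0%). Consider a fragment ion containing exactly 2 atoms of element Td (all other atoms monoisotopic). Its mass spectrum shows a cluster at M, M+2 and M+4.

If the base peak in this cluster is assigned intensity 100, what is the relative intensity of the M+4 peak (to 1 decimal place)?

22.1

Binomial terms of (0.680 + 0.320)^2: M 0.4624, M+2 0.4352, M+4 0.1024 → M is the base peak.
P(M) = C(2,0) × 0.680^2 × 0.320^0 = 1 × 0.4624 × 1.0000 = 0.462400 (base)
P(M+4) = C(2,2) × 0.680^0 × 0.320^2 = 1 × 1.0000 × 0.1024 = 0.102400
Relative intensity = 0.102400 / 0.462400 × 100 = 22.1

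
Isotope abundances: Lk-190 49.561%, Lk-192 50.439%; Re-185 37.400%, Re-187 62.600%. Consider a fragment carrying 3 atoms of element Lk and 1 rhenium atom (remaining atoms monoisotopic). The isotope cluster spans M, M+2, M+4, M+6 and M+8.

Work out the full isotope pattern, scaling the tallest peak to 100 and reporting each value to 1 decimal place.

12.2 : 57.5 : 100.0 : 76.1 : 21.5

Element Lk pattern (n=3): 0.12173632 : 0.37167885 : 0.37826334 : 0.12832149
Rhenium pattern (n=1): 0.3740 : 0.6260
Convolve the two distributions (both contribute in 2-u steps):
  M: 0.12173632×0.3740 = 0.045529
  M+2: 0.12173632×0.6260 + 0.37167885×0.3740 = 0.215215
  M+4: 0.37167885×0.6260 + 0.37826334×0.3740 = 0.374141
  M+6: 0.37826334×0.6260 + 0.12832149×0.3740 = 0.284785
  M+8: 0.12832149×0.6260 = 0.080329
Scale to base peak (0.374141) = 100: 12.2 : 57.5 : 100.0 : 76.1 : 21.5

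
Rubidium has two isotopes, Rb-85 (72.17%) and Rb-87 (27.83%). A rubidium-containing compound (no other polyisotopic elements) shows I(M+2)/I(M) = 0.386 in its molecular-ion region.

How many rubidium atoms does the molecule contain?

For n independent Rb atoms, I(M+2)/I(M) = n · (abundance Rb-87) / (abundance Rb-85) = n · 0.2783/0.7217.
n = 0.386 × 0.7217/0.2783 = 1.00 ≈ 1

1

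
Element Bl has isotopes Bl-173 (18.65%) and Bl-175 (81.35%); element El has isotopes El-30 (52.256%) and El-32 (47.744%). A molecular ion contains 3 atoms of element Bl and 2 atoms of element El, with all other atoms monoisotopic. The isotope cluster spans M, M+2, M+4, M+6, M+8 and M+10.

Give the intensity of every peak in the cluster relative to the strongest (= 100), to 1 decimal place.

0.5 : 7.5 : 41.1 : 99.5 : 100.0 : 34.8

Element Bl pattern (n=3): 0.00648689 : 0.08488608 : 0.37026717 : 0.53835986
Element El pattern (n=2): 0.27306895 : 0.49898209 : 0.22794895
Convolve the two distributions (both contribute in 2-u steps):
  M: 0.00648689×0.27306895 = 0.001771
  M+2: 0.00648689×0.49898209 + 0.08488608×0.27306895 = 0.026417
  M+4: 0.00648689×0.22794895 + 0.08488608×0.49898209 + 0.37026717×0.27306895 = 0.144944
  M+6: 0.08488608×0.22794895 + 0.37026717×0.49898209 + 0.53835986×0.27306895 = 0.351116
  M+8: 0.37026717×0.22794895 + 0.53835986×0.49898209 = 0.353034
  M+10: 0.53835986×0.22794895 = 0.122719
Scale to base peak (0.353034) = 100: 0.5 : 7.5 : 41.1 : 99.5 : 100.0 : 34.8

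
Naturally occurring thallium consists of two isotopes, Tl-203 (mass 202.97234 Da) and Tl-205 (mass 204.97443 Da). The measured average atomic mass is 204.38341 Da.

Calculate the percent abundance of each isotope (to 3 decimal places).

Writing the weighted mean with unknown fraction x of Tl-203:
202.97234·x + 204.97443·(1 − x) = 204.38341
(202.97234 − 204.97443)·x = 204.38341 − 204.97443
x = -0.59102 / -2.00209 = 0.29520 → 29.520% Tl-203, 70.480% Tl-205.

Tl-203: 29.520%, Tl-205: 70.480%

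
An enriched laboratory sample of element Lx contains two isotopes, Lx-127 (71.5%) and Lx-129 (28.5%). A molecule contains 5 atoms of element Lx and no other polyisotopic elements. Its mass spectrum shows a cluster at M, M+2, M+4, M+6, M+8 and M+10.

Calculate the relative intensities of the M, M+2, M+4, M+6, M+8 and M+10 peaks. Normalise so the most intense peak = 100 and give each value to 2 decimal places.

Each Lx atom is independently Lx-127 (p = 0.715) or Lx-129 (q = 0.285); the cluster is the binomial expansion (p + q)^5.
P(M) = 0.715^5 = 0.186866
P(M+2) = 5 × 0.715^4 × 0.285^1 = 0.372425
P(M+4) = 10 × 0.715^3 × 0.285^2 = 0.296898
P(M+6) = 10 × 0.715^2 × 0.285^3 = 0.118344
P(M+8) = 5 × 0.715^1 × 0.285^4 = 0.023586
P(M+10) = 0.285^5 = 0.001880
The M+2 peak is largest (0.372425); scaling to 100 gives 50.18 : 100.00 : 79.72 : 31.78 : 6.33 : 0.50.

50.18 : 100.00 : 79.72 : 31.78 : 6.33 : 0.50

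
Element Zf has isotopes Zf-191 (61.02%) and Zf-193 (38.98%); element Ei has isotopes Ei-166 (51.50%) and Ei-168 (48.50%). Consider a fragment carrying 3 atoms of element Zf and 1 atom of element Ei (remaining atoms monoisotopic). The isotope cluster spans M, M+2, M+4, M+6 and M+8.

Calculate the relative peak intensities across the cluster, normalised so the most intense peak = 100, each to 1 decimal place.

33.0 : 94.4 : 100.0 : 46.7 : 8.1

Element Zf pattern (n=3): 0.22720433 : 0.43541912 : 0.27814876 : 0.05922779
Element Ei pattern (n=1): 0.5150 : 0.4850
Convolve the two distributions (both contribute in 2-u steps):
  M: 0.22720433×0.5150 = 0.117010
  M+2: 0.22720433×0.4850 + 0.43541912×0.5150 = 0.334435
  M+4: 0.43541912×0.4850 + 0.27814876×0.5150 = 0.354425
  M+6: 0.27814876×0.4850 + 0.05922779×0.5150 = 0.165404
  M+8: 0.05922779×0.4850 = 0.028725
Scale to base peak (0.354425) = 100: 33.0 : 94.4 : 100.0 : 46.7 : 8.1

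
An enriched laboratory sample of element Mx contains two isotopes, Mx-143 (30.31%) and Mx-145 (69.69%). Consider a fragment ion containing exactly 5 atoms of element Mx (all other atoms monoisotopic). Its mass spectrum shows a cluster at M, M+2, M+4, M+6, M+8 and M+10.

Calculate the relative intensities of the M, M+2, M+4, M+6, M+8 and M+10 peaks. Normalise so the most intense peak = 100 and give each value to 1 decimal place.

The 5 Mx atoms are independent, so intensities follow the terms of (0.3031 + 0.6969)^5.
P(M) = 0.3031^5 = 0.002558
P(M+2) = 5 × 0.3031^4 × 0.6969^1 = 0.029409
P(M+4) = 10 × 0.3031^3 × 0.6969^2 = 0.135238
P(M+6) = 10 × 0.3031^2 × 0.6969^3 = 0.310945
P(M+8) = 5 × 0.3031^1 × 0.6969^4 = 0.357469
P(M+10) = 0.6969^5 = 0.164381
The M+8 peak is largest (0.357469); scaling to 100 gives 0.7 : 8.2 : 37.8 : 87.0 : 100.0 : 46.0.

0.7 : 8.2 : 37.8 : 87.0 : 100.0 : 46.0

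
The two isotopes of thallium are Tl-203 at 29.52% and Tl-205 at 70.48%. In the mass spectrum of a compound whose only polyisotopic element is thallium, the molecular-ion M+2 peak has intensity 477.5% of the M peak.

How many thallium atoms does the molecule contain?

For n independent Tl atoms, I(M+2)/I(M) = n · (abundance Tl-205) / (abundance Tl-203) = n · 0.7048/0.2952.
n = 4.775 × 0.2952/0.7048 = 2.00 ≈ 2

2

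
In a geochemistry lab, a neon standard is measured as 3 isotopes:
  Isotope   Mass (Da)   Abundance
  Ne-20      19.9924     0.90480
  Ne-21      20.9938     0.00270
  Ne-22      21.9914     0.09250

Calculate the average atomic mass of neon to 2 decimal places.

20.18 Da

The abundance-weighted mean is 0.90480 × 19.9924 + 0.00270 × 20.9938 + 0.09250 × 21.9914
= 18.08912 + 0.05668 + 2.03420 = 20.18000 Da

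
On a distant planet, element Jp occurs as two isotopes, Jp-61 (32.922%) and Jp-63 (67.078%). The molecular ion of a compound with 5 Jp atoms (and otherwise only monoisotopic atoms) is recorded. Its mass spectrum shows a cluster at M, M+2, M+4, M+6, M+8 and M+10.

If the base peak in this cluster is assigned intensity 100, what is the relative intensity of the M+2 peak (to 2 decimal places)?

11.82

(0.32922 + 0.67078)^5 gives M 0.0039, M+2 0.0394, M+4 0.1606, M+6 0.3271, M+8 0.3333, M+10 0.1358; the largest is M+8.
P(M+8) = C(5,4) × 0.32922^1 × 0.67078^4 = 5 × 0.32922 × 0.20245123 = 0.333255 (base)
P(M+2) = C(5,1) × 0.32922^4 × 0.67078^1 = 5 × 0.01174748 × 0.67078 = 0.039400
Relative intensity = 0.039400 / 0.333255 × 100 = 11.82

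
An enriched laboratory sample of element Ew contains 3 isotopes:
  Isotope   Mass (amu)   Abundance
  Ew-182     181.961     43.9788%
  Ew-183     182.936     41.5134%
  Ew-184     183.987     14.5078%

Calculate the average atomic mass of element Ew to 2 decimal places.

Average mass = Σ (abundance × isotope mass) = 0.439788 × 181.961 + 0.415134 × 182.936 + 0.145078 × 183.987
= 80.0243 + 75.9430 + 26.6925 = 182.6598 amu

182.66 amu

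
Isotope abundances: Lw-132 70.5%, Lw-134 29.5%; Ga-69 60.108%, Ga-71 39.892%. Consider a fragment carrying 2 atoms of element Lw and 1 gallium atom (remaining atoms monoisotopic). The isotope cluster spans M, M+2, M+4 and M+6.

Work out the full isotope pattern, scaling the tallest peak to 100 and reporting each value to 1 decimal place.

66.6 : 100.0 : 48.7 : 7.7

Element Lw pattern (n=2): 0.497025 : 0.41595 : 0.087025
Gallium pattern (n=1): 0.60108 : 0.39892
Convolve the two distributions (both contribute in 2-u steps):
  M: 0.497025×0.60108 = 0.298752
  M+2: 0.497025×0.39892 + 0.41595×0.60108 = 0.448292
  M+4: 0.41595×0.39892 + 0.087025×0.60108 = 0.218240
  M+6: 0.087025×0.39892 = 0.034716
Scale to base peak (0.448292) = 100: 66.6 : 100.0 : 48.7 : 7.7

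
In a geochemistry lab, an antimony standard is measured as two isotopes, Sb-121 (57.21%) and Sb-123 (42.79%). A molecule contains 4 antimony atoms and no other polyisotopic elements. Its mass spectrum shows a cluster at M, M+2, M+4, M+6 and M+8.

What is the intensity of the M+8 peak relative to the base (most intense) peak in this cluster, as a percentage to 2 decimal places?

9.32%

(0.5721 + 0.4279)^4 gives M 0.1071, M+2 0.3205, M+4 0.3596, M+6 0.1793, M+8 0.0335; the largest is M+4.
P(M+4) = C(4,2) × 0.5721^2 × 0.4279^2 = 6 × 0.32729841 × 0.18309841 = 0.359567 (base)
P(M+8) = C(4,4) × 0.5721^0 × 0.4279^4 = 1 × 1.0000 × 0.03352503 = 0.033525
Relative intensity = 0.033525 / 0.359567 × 100 = 9.32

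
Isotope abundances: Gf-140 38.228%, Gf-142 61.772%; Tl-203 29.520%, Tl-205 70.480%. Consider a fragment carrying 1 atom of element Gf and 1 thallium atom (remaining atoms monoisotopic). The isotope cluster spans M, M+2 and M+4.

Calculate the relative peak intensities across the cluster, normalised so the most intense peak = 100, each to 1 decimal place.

25.0 : 100.0 : 96.4

Element Gf pattern (n=1): 0.38228 : 0.61772
Thallium pattern (n=1): 0.2952 : 0.7048
Convolve the two distributions (both contribute in 2-u steps):
  M: 0.38228×0.2952 = 0.112849
  M+2: 0.38228×0.7048 + 0.61772×0.2952 = 0.451782
  M+4: 0.61772×0.7048 = 0.435369
Scale to base peak (0.451782) = 100: 25.0 : 100.0 : 96.4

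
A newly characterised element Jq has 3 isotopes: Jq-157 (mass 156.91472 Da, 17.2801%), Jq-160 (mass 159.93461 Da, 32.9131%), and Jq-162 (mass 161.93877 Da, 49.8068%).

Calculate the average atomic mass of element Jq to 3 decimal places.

Weight each isotope mass by its fractional abundance: 0.172801 × 156.91472 + 0.329131 × 159.93461 + 0.498068 × 161.93877
= 27.115021 + 52.639438 + 80.656519 = 160.410978 Da

160.411 Da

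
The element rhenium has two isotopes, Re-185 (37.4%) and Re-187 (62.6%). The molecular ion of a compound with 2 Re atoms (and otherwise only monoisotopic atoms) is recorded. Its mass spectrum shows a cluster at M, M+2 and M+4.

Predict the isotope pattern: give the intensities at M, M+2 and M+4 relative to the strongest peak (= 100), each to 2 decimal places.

The 2 Re atoms are independent, so intensities follow the terms of (0.374 + 0.626)^2.
P(M) = 0.374^2 = 0.139876
P(M+2) = 2 × 0.374^1 × 0.626^1 = 0.468248
P(M+4) = 0.626^2 = 0.391876
The M+2 peak is largest (0.468248); scaling to 100 gives 29.87 : 100.00 : 83.69.

29.87 : 100.00 : 83.69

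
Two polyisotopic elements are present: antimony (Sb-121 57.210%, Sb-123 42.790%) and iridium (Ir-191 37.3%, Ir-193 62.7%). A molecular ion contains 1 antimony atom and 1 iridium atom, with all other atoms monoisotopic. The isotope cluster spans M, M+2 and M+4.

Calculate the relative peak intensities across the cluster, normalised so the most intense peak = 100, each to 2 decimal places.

41.17 : 100.00 : 51.76

Antimony pattern (n=1): 0.5721 : 0.4279
Iridium pattern (n=1): 0.3730 : 0.6270
Convolve the two distributions (both contribute in 2-u steps):
  M: 0.5721×0.3730 = 0.213393
  M+2: 0.5721×0.6270 + 0.4279×0.3730 = 0.518313
  M+4: 0.4279×0.6270 = 0.268293
Scale to base peak (0.518313) = 100: 41.17 : 100.00 : 51.76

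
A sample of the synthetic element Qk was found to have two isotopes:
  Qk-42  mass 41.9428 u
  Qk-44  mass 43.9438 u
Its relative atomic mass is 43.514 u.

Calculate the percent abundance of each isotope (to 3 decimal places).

Qk-42: 21.479%, Qk-44: 78.521%

Writing the weighted mean with unknown fraction x of Qk-42:
41.9428·x + 43.9438·(1 − x) = 43.514
(41.9428 − 43.9438)·x = 43.514 − 43.9438
x = -0.4298 / -2.0010 = 0.21479 → 21.479% Qk-42, 78.521% Qk-44.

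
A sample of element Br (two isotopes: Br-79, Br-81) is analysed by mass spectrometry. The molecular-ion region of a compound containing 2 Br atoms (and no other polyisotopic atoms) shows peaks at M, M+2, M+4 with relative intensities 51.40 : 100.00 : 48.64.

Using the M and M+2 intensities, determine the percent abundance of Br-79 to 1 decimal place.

50.7%

If p is the fraction of Br that is Br-79, then I(M+2)/I(M) = [C(2,1)·p^1·(1−p)] / p^2 = 2·(1−p)/p = 100.00/51.40 = 1.9455
(1−p)/p = 1.9455/2 = 0.9728  ⇒  p = 1/(1 + 0.9728) = 0.5069
Br-79: 50.7%, Br-81: 49.3%.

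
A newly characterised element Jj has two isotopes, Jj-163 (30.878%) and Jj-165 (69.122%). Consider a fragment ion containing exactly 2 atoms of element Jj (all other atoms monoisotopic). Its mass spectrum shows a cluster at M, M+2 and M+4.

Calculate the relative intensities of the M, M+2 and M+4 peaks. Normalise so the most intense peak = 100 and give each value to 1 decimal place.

20.0 : 89.3 : 100.0

Expanding (0.30878 + 0.69122)^2:
P(M) = 0.30878^2 = 0.095345
P(M+2) = 2 × 0.30878^1 × 0.69122^1 = 0.426870
P(M+4) = 0.69122^2 = 0.477785
The M+4 peak is largest (0.477785); scaling to 100 gives 20.0 : 89.3 : 100.0.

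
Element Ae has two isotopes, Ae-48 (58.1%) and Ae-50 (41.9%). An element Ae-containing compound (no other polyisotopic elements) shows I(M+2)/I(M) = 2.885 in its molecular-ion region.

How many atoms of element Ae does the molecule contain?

4

With n Ae atoms, P(M+2)/P(M) = C(n,1)·p^(n−1)q / p^n = n·q/p = n · 0.419/0.581.
n = 2.885 × 0.581/0.419 = 4.00 ≈ 4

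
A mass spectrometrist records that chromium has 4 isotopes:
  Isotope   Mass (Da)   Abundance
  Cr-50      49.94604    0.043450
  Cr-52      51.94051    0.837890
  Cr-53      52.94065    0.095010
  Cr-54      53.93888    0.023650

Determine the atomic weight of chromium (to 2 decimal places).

Weight each isotope mass by its fractional abundance: 0.043450 × 49.94604 + 0.837890 × 51.94051 + 0.095010 × 52.94065 + 0.023650 × 53.93888
= 2.170155 + 43.520434 + 5.029891 + 1.275655 = 51.996135 Da

52.00 Da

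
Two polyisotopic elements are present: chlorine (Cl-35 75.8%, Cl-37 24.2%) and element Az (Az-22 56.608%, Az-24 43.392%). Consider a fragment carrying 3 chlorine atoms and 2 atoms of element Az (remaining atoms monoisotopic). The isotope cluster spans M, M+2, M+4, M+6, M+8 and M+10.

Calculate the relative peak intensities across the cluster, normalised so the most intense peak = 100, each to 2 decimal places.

Chlorine pattern (n=3): 0.43551951 : 0.41713346 : 0.13317454 : 0.01417249
Element Az pattern (n=2): 0.32044657 : 0.49126687 : 0.18828657
Convolve the two distributions (both contribute in 2-u steps):
  M: 0.43551951×0.32044657 = 0.139561
  M+2: 0.43551951×0.49126687 + 0.41713346×0.32044657 = 0.347625
  M+4: 0.43551951×0.18828657 + 0.41713346×0.49126687 + 0.13317454×0.32044657 = 0.329602
  M+6: 0.41713346×0.18828657 + 0.13317454×0.49126687 + 0.01417249×0.32044657 = 0.148506
  M+8: 0.13317454×0.18828657 + 0.01417249×0.49126687 = 0.032037
  M+10: 0.01417249×0.18828657 = 0.002668
Scale to base peak (0.347625) = 100: 40.15 : 100.00 : 94.82 : 42.72 : 9.22 : 0.77

40.15 : 100.00 : 94.82 : 42.72 : 9.22 : 0.77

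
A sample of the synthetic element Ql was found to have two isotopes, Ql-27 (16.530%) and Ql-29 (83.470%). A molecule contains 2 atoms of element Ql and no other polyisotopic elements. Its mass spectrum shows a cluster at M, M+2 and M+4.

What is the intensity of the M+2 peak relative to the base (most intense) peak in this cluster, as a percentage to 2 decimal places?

Binomial terms of (0.16530 + 0.83470)^2: M 0.0273, M+2 0.2760, M+4 0.6967 → M+4 is the base peak.
P(M+4) = C(2,2) × 0.16530^0 × 0.83470^2 = 1 × 1.0000 × 0.69672409 = 0.696724 (base)
P(M+2) = C(2,1) × 0.16530^1 × 0.83470^1 = 2 × 0.1653 × 0.8347 = 0.275952
Relative intensity = 0.275952 / 0.696724 × 100 = 39.61

39.61%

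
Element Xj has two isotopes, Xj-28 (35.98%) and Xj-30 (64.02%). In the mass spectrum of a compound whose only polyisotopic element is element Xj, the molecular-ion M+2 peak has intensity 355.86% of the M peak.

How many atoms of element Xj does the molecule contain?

2

With n Xj atoms, P(M+2)/P(M) = C(n,1)·p^(n−1)q / p^n = n·q/p = n · 0.6402/0.3598.
n = 3.5586 × 0.3598/0.6402 = 2.00 ≈ 2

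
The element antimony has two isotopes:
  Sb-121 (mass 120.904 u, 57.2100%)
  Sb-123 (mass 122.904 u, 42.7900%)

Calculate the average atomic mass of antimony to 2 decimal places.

121.76 u

Weight each isotope mass by its fractional abundance: 0.572100 × 120.904 + 0.427900 × 122.904
= 69.1692 + 52.5906 = 121.7598 u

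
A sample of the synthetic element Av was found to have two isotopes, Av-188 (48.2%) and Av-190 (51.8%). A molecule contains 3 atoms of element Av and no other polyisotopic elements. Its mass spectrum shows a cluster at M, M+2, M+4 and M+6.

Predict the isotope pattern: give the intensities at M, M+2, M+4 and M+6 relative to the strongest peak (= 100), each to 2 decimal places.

28.86 : 93.05 : 100.00 : 35.82

Expanding (0.482 + 0.518)^3:
P(M) = 0.482^3 = 0.111980
P(M+2) = 3 × 0.482^2 × 0.518^1 = 0.361031
P(M+4) = 3 × 0.482^1 × 0.518^2 = 0.387997
P(M+6) = 0.518^3 = 0.138992
The M+4 peak is largest (0.387997); scaling to 100 gives 28.86 : 93.05 : 100.00 : 35.82.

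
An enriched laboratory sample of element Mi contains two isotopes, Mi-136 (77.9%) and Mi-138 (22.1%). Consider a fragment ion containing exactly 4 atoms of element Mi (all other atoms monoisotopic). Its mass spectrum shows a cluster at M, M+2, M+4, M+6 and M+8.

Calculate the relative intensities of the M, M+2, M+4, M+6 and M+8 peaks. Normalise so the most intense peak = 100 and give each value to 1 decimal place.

Expanding (0.779 + 0.221)^4:
P(M) = 0.779^4 = 0.368256
P(M+2) = 4 × 0.779^3 × 0.221^1 = 0.417893
P(M+4) = 6 × 0.779^2 × 0.221^2 = 0.177832
P(M+6) = 4 × 0.779^1 × 0.221^3 = 0.033634
P(M+8) = 0.221^4 = 0.002385
The M+2 peak is largest (0.417893); scaling to 100 gives 88.1 : 100.0 : 42.6 : 8.0 : 0.6.

88.1 : 100.0 : 42.6 : 8.0 : 0.6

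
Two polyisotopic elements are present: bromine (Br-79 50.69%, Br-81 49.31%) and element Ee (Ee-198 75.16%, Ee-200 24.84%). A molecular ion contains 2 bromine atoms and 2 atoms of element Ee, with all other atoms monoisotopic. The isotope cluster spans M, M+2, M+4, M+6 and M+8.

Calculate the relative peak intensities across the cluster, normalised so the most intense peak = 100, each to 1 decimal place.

38.4 : 100.0 : 89.8 : 32.1 : 4.0

Bromine pattern (n=2): 0.25694761 : 0.49990478 : 0.24314761
Element Ee pattern (n=2): 0.56490256 : 0.37339488 : 0.06170256
Convolve the two distributions (both contribute in 2-u steps):
  M: 0.25694761×0.56490256 = 0.145150
  M+2: 0.25694761×0.37339488 + 0.49990478×0.56490256 = 0.378340
  M+4: 0.25694761×0.06170256 + 0.49990478×0.37339488 + 0.24314761×0.56490256 = 0.339871
  M+6: 0.49990478×0.06170256 + 0.24314761×0.37339488 = 0.121635
  M+8: 0.24314761×0.06170256 = 0.015003
Scale to base peak (0.378340) = 100: 38.4 : 100.0 : 89.8 : 32.1 : 4.0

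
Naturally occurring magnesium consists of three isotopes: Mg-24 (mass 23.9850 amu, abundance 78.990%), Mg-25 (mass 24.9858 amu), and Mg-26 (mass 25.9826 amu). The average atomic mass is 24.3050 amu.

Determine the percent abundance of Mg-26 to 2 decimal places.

11.01%

Let x and y be the fractions of Mg-25 and Mg-26. Then x + y = 1 − 0.78990 = 0.21010 and 24.9858x + 25.9826y = 24.3050 − 0.78990×23.9850 = 5.3592485.
Substituting: 24.9858x + 25.9826(0.21010 − x) = 5.3592485
(24.9858 − 25.9826)x = -0.09969576  ⇒  x = 0.10002, y = 0.11008
Mg-25: 10.00%, Mg-26: 11.01%.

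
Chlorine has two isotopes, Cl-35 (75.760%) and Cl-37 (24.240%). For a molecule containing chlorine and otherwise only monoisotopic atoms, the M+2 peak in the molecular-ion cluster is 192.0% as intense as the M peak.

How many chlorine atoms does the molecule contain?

6

With n Cl atoms, P(M+2)/P(M) = C(n,1)·p^(n−1)q / p^n = n·q/p = n · 0.24240/0.75760.
n = 1.920 × 0.75760/0.24240 = 6.00 ≈ 6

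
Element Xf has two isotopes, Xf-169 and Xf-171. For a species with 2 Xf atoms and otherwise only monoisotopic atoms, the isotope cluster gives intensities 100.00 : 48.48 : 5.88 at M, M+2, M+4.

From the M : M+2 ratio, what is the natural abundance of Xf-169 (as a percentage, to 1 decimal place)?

Write p for the Xf-169 fraction. I(M+2)/I(M) = [C(2,1)·p^1·(1−p)] / p^2 = 2·(1−p)/p = 48.48/100.00 = 0.4848
(1−p)/p = 0.4848/2 = 0.2424  ⇒  p = 1/(1 + 0.2424) = 0.8049
Xf-169: 80.5%, Xf-171: 19.5%.

80.5%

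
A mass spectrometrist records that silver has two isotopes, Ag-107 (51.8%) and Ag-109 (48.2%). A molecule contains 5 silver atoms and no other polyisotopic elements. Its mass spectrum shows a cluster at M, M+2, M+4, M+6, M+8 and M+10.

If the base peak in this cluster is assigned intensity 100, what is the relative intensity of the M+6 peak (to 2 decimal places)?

(0.518 + 0.482)^5 gives M 0.0373, M+2 0.1735, M+4 0.3229, M+6 0.3005, M+8 0.1398, M+10 0.0260; the largest is M+4.
P(M+4) = C(5,2) × 0.518^3 × 0.482^2 = 10 × 0.13899183 × 0.232324 = 0.322911 (base)
P(M+6) = C(5,3) × 0.518^2 × 0.482^3 = 10 × 0.268324 × 0.11198017 = 0.300470
Relative intensity = 0.300470 / 0.322911 × 100 = 93.05

93.05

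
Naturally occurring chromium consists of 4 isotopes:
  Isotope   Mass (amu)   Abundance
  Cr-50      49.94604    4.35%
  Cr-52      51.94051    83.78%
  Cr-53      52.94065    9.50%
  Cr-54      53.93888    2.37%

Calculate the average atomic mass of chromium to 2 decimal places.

The abundance-weighted mean is 0.0435 × 49.94604 + 0.8378 × 51.94051 + 0.0950 × 52.94065 + 0.0237 × 53.93888
= 2.172653 + 43.515759 + 5.029362 + 1.278351 = 51.996125 amu

52.00 amu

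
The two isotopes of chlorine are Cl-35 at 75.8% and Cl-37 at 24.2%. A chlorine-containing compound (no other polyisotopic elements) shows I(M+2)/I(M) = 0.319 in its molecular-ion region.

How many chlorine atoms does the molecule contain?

1

With n Cl atoms, P(M+2)/P(M) = C(n,1)·p^(n−1)q / p^n = n·q/p = n · 0.242/0.758.
n = 0.319 × 0.758/0.242 = 1.00 ≈ 1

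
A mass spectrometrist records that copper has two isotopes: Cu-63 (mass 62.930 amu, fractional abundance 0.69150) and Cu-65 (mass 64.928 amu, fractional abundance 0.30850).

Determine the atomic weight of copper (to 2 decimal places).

Average mass = Σ (abundance × isotope mass) = 0.69150 × 62.930 + 0.30850 × 64.928
= 43.5161 + 20.0303 = 63.5464 amu

63.55 amu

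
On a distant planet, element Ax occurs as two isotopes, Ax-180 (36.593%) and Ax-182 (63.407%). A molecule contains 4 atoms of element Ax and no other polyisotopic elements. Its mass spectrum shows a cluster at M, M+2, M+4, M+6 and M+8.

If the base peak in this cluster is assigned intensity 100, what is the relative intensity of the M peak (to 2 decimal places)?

4.81

(0.36593 + 0.63407)^4 gives M 0.0179, M+2 0.1243, M+4 0.3230, M+6 0.3731, M+8 0.1616; the largest is M+6.
P(M+6) = C(4,3) × 0.36593^1 × 0.63407^3 = 4 × 0.36593 × 0.25492452 = 0.373138 (base)
P(M) = C(4,0) × 0.36593^4 × 0.63407^0 = 1 × 0.01793049 × 1.0000 = 0.017930
Relative intensity = 0.017930 / 0.373138 × 100 = 4.81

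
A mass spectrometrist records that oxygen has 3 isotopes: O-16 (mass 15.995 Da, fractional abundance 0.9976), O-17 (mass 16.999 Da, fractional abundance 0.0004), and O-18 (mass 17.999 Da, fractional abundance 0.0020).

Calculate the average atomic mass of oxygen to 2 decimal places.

16.00 Da

The abundance-weighted mean is 0.9976 × 15.995 + 0.0004 × 16.999 + 0.0020 × 17.999
= 15.9566 + 0.0068 + 0.0360 = 15.9994 Da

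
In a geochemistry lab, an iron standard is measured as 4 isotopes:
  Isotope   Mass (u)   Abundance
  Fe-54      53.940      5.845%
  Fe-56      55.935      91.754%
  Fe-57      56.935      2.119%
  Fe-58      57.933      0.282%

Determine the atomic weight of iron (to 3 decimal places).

Weight each isotope mass by its fractional abundance: 0.05845 × 53.940 + 0.91754 × 55.935 + 0.02119 × 56.935 + 0.00282 × 57.933
= 3.1528 + 51.3226 + 1.2065 + 0.1634 = 55.8453 u

55.845 u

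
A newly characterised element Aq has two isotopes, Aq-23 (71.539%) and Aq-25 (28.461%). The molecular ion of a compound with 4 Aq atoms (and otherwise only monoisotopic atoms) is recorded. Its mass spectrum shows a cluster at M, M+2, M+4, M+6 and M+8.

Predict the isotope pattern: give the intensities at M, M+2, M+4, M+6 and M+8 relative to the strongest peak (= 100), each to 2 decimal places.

62.84 : 100.00 : 59.68 : 15.83 : 1.57

The 4 Aq atoms are independent, so intensities follow the terms of (0.71539 + 0.28461)^4.
P(M) = 0.71539^4 = 0.261922
P(M+2) = 4 × 0.71539^3 × 0.28461^1 = 0.416811
P(M+4) = 6 × 0.71539^2 × 0.28461^2 = 0.248735
P(M+6) = 4 × 0.71539^1 × 0.28461^3 = 0.065971
P(M+8) = 0.28461^4 = 0.006561
The M+2 peak is largest (0.416811); scaling to 100 gives 62.84 : 100.00 : 59.68 : 15.83 : 1.57.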